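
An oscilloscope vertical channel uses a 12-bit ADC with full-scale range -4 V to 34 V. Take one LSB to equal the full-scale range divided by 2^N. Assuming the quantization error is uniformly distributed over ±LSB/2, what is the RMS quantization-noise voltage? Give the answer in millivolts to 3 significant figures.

Full-scale range = 34 V − (-4 V) = 38 V.
LSB = 38 V / 2^12 = 9.2773 mV.
For a uniform distribution on [−LSB/2, +LSB/2], V_rms = LSB/√12 = 9.2773 mV/3.4641 = 2.68 mV.

2.68 mV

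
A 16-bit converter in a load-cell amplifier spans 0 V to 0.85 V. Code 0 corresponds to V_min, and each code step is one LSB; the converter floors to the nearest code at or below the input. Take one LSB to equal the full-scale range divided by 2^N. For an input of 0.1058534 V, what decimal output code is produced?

8161

Full-scale range = 0.85 V. LSB = 0.85 V / 2^16 ≈ 12.97 µV.
V_in − V_min = 0.1058534 − (0) = 0.1058534 V.
Divide by LSB: 0.1058534 × 65536/0.85 = 8161.4217.
Truncating gives code 8161.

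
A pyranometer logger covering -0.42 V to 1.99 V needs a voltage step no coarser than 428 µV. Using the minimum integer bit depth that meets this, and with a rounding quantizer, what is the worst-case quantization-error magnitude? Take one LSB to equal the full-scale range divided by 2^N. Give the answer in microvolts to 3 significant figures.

147 µV

Span: 1.99 V − (-0.42 V) = 2.41 V.
Required number of levels: 2.41/428 µV = 5630.8; smallest N with 2^N ≥ that is 13.
LSB = 2.41 V ÷ 2^13 = 2.41/8192 V = 294.19 µV.
Max error for round-to-nearest is LSB/2 = 147 µV.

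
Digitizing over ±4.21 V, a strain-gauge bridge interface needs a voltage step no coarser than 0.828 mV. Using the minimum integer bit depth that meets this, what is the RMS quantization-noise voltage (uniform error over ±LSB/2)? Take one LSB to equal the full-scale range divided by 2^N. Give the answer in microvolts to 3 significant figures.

148 µV

The full-scale span is 4.21 − (-4.21) = 8.42 V.
8.42 V / 0.828 mV = 10170. Since 2^13 = 8192 and 2^14 = 16384, N = 14.
Step size = 8.42/16384 V = 0.51392 mV.
RMS noise = LSB/√12 = 148 µV.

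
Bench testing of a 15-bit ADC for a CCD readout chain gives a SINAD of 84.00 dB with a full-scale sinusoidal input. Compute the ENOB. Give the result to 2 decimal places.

Inverting SNR = 6.02 N + 1.76: N_eff = (84.00 − 1.76)/6.02 = 13.6611.

13.66 bits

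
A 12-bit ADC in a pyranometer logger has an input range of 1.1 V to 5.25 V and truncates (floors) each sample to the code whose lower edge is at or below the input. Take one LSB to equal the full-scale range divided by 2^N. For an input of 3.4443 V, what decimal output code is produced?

The full-scale span is 5.25 − (1.1) = 4.15 V. LSB = 4.15 V / 2^12 ≈ 1.013 mV.
V_in − V_min = 3.4443 − (1.1) = 2.3443 V.
Divide by LSB: 2.3443 × 4096/4.15 = 2313.7959.
Truncating gives code 2313.

2313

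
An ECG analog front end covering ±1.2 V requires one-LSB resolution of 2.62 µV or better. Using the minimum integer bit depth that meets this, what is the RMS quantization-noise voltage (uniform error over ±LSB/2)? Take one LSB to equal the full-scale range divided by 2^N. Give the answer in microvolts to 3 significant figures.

Full-scale range = 1.2 V − (-1.2 V) = 2.4 V.
Need 2^N ≥ 2.4 V / 2.62 µV = 916000 → N_min = 20.
Step size = 2.4/1048576 V = 2.2888 µV.
σ_q = LSB/√12 = 2.2888 µV/3.4641 = 0.661 µV.

0.661 µV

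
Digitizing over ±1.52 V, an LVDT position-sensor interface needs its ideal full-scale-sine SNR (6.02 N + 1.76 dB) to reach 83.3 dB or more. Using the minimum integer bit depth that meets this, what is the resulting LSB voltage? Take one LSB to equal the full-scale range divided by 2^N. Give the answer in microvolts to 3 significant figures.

The full-scale span is 1.52 − (-1.52) = 3.04 V.
Required N = ⌈(83.3 − 1.76)/6.02⌉ = ⌈13.545⌉ = 14.
Step size = 3.04/16384 V = 186 µV.

186 µV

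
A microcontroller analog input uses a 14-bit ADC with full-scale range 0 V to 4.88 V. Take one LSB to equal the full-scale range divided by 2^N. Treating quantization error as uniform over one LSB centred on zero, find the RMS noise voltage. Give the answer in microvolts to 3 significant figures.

Range is 4.88 V.
One LSB is 4.88 V / 16384 = 297.85 µV.
σ_q = LSB/√12 = 297.85 µV/3.4641 = 86.0 µV.

86.0 µV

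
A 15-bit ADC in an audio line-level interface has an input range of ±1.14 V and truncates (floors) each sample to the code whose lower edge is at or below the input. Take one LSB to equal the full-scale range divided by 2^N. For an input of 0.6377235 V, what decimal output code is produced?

25549

Range = 1.14 − (-1.14) = 2.28 V. LSB = 2.28 V / 2^15 ≈ 69.58 µV.
(V_in − V_min) × 2^15/range = (0.6377235 − (-1.14)) × 32768/2.28 = 25549.317.
Floor → code = 25549.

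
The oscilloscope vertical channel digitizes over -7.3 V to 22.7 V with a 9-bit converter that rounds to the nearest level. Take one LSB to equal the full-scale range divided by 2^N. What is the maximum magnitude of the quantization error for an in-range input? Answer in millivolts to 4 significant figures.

29.30 mV

Span: 22.7 V − (-7.3 V) = 30 V.
LSB = 30 V / 2^9 = 58.5938 mV.
|e|_max = LSB/2 = 29.30 mV.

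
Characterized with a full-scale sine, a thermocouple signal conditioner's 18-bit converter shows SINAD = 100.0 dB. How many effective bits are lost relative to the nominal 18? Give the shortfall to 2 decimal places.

Effective bits = (100.0 − 1.76)/6.02 = 16.3189.
18 − 16.3189 = 1.68 bits below nominal.

1.68 bits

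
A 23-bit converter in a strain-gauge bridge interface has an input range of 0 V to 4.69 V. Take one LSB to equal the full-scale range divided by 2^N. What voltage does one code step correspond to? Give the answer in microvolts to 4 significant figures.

Span = 4.69 V.
Number of codes = 2^23 = 8388608.
LSB = 4.69 V ÷ 2^23 = 4.69/8388608 V = 0.5591 µV.

0.5591 µV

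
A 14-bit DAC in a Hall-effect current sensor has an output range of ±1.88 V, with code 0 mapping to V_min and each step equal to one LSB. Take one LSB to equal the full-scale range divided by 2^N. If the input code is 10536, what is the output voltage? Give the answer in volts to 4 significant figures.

Full-scale range = 1.88 V − (-1.88 V) = 3.76 V. LSB = 3.76 V / 2^14.
V_out = -1.88 + 10536 × (3.76/16384) V
      = -1.88 V + 2.41793 V = 0.537930 V.

0.5379 V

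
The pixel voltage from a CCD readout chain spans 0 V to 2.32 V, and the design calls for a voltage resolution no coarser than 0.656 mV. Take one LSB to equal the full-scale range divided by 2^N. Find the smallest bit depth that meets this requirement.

12 bits

Span = 2.32 V.
Need 2^N ≥ 2.32 V / 0.656 mV = 3537 → N_min = 12.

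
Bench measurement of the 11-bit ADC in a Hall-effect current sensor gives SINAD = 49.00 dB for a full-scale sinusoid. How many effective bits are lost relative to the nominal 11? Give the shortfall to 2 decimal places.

3.15 bits

Effective bits = (49.00 − 1.76)/6.02 = 7.8472.
Shortfall = 11 − 7.8472 = 3.1528 bits.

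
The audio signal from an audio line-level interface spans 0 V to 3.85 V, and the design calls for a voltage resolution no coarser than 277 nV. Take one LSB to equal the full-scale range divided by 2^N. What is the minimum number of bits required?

Range is 3.85 V.
Levels needed ≥ 3.85/277 nV = 1.390e7. 2^24 = 16777216 suffices, so N_min = 24.

24 bits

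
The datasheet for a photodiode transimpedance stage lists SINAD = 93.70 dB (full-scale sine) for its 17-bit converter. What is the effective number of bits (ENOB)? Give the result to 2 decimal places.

(93.70 − 1.76) / 6.02 = 91.94/6.02 = 15.2724 effective bits.

15.27 bits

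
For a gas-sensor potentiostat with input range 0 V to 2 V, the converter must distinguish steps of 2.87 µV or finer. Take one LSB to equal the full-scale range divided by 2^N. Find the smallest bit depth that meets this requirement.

20 bits

Full-scale range = 2 V.
Need 2^N ≥ 2 V / 2.87 µV = 696900 → N_min = 20.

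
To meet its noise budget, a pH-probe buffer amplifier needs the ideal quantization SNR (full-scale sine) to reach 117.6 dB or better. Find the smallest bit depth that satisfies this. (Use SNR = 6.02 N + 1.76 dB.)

Solving 6.02 N ≥ 117.6 − 1.76: N ≥ 19.243. Round up → N = 20.

20 bits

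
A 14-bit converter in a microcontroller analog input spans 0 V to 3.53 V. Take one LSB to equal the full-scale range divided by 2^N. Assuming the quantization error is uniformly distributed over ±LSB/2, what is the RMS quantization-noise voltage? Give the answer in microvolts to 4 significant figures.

Range is 3.53 V.
LSB = 3.53 V ÷ 2^14 = 3.53/16384 V = 215.454 µV.
σ_q = LSB/√12 = 215.454 µV/3.4641 = 62.20 µV.

62.20 µV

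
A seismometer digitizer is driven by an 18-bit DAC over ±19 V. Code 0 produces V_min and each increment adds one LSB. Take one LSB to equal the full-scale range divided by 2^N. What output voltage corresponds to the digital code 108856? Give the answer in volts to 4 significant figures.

-3.220 V

Full-scale range = 19 V − (-19 V) = 38 V. LSB = 38 V / 2^18.
V_out = V_min + code × LSB = -19 V + 108856 × 38 V / 262144
      = -19 V + 15.7796 V = -3.22040 V.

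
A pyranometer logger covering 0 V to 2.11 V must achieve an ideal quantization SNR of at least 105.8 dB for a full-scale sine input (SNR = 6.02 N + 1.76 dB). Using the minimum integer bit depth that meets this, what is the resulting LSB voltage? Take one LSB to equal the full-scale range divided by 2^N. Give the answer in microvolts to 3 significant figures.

Span = 2.11 V.
Required N = ⌈(105.8 − 1.76)/6.02⌉ = ⌈17.282⌉ = 18.
Step size = 2.11/262144 V = 8.05 µV.

8.05 µV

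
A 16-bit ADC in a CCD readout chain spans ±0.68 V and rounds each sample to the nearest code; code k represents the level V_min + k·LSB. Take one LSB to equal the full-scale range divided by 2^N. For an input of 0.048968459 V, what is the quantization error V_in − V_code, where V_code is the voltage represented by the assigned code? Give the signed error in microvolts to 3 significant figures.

−6.15 µV

The full-scale span is 0.68 − (-0.68) = 1.36 V. LSB = 1.36 V / 2^16 ≈ 20.75 µV.
(V_in − V_min)/LSB = (0.048968459 − (-0.68)) × 65536/1.36 = 35127.7036 → nearest code k = 35128.
V_code = -0.68 + (35128/65536) × 1.36 = 0.048974609375 V.
Error = V_in − V_code = 0.048968459 − (0.048974609375) = −6.15 µV.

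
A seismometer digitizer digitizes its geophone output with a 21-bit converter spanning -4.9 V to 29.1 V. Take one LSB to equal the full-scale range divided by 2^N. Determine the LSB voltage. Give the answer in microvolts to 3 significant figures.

Full-scale range = 29.1 V − (-4.9 V) = 34 V.
2^21 = 2097152 levels.
LSB = 34 V ÷ 2^21 = 34/2097152 V = 16.2 µV.

16.2 µV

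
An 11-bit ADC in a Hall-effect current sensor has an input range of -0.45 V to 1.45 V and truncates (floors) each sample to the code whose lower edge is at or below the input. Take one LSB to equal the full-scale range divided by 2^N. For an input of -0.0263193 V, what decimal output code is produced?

Full-scale range = 1.45 V − (-0.45 V) = 1.9 V. LSB = 1.9 V / 2^11 ≈ 0.9277 mV.
(V_in − V_min) × 2^11/range = (-0.0263193 − (-0.45)) × 2048/1.9 = 456.683.
Floor → code = 456.

456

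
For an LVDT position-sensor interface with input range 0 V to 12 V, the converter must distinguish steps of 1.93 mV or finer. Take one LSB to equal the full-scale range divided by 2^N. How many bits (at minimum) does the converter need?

13 bits

Span = 12 V.
12 V / 1.93 mV = 6218. Since 2^12 = 4096 and 2^13 = 8192, N = 13.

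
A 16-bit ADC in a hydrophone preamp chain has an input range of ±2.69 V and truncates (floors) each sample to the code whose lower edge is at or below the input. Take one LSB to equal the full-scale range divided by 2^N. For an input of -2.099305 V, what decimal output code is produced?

7195

Range = 2.69 − (-2.69) = 5.38 V. LSB = 5.38 V / 2^16 ≈ 82.09 µV.
V_in − V_min = -2.099305 − (-2.69) = 0.590695 V.
Divide by LSB: 0.590695 × 65536/5.38 = 7195.4995.
Truncating gives code 7195.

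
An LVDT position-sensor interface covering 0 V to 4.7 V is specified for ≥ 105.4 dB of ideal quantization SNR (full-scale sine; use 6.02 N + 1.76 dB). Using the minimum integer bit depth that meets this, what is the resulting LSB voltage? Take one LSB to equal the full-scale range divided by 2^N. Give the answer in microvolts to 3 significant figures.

17.9 µV

Range is 4.7 V.
Solving 6.02 N ≥ 105.4 − 1.76: N ≥ 17.216. Round up → N = 18.
LSB = 4.7 V ÷ 2^18 = 4.7/262144 V = 17.9 µV.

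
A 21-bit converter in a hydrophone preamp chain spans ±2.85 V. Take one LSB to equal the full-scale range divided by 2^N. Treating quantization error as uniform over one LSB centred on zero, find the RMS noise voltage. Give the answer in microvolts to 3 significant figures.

0.785 µV

The full-scale span is 2.85 − (-2.85) = 5.7 V.
LSB = 5.7 V ÷ 2^21 = 5.7/2097152 V = 2.7180 µV.
For a uniform distribution on [−LSB/2, +LSB/2], V_rms = LSB/√12 = 2.7180 µV/3.4641 = 0.785 µV.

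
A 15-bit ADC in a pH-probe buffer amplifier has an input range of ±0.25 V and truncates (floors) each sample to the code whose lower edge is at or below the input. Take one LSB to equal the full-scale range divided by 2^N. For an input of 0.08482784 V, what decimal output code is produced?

Range = 0.25 − (-0.25) = 0.5 V. LSB = 0.5 V / 2^15 ≈ 15.26 µV.
V_in − V_min = 0.08482784 − (-0.25) = 0.33482784 V.
Divide by LSB: 0.33482784 × 32768/0.5 = 21943.2773.
Truncating gives code 21943.

21943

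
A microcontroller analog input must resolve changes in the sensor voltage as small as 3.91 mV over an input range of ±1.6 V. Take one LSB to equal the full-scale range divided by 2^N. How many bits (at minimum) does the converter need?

10 bits

Span: 1.6 V − (-1.6 V) = 3.2 V.
Levels needed ≥ 3.2/3.91 mV = 818.4. 2^10 = 1024 suffices, so N_min = 10.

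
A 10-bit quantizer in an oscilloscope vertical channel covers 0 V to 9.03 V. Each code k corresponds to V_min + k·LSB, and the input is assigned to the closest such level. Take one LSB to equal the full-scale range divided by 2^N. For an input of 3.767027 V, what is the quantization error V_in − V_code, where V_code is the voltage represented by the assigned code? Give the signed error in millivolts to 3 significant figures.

V_FS = 9.03 V. LSB = 9.03 V / 2^10 ≈ 8.818 mV.
(3.767027 − (0)) / LSB = 3.767027 × 1024/9.03 = 427.1800. Nearest integer: k = 427.
Reconstructed level: 0 + 427 × 9.03/1024 V = 3.765439453 V.
e = 3.767027 − (3.765439453) = +1.59 mV.

+1.59 mV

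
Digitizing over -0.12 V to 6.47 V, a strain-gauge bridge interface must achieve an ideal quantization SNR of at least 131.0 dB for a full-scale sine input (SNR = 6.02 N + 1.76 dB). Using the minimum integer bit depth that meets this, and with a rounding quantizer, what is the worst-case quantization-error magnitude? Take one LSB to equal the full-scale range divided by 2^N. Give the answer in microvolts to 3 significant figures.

Span: 6.47 V − (-0.12 V) = 6.59 V.
Solving 6.02 N ≥ 131.0 − 1.76: N ≥ 21.468. Round up → N = 22.
One LSB is 6.59 V / 4194304 = 1.5712 µV.
Half an LSB is 0.786 µV.

0.786 µV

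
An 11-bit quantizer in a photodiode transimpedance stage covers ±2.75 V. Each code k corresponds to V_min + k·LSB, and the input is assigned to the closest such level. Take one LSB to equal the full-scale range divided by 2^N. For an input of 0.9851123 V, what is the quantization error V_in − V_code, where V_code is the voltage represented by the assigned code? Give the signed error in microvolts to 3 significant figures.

−483 µV

Range = 2.75 − (-2.75) = 5.5 V. LSB = 5.5 V / 2^11 ≈ 2.686 mV.
(0.9851123 − (-2.75)) / LSB = 3.7351123 × 2048/5.5 = 1390.8200. Nearest integer: k = 1391.
Reconstructed level: -2.75 + 1391 × 5.5/2048 V = 0.9855957031 V.
Error = V_in − V_code = 0.9851123 − (0.9855957031) = −483 µV.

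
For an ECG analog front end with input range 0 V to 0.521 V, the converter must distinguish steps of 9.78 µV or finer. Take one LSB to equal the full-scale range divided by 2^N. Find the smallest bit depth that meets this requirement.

Range is 0.521 V.
Levels needed ≥ 0.521/9.78 µV = 53270. 2^16 = 65536 suffices, so N_min = 16.

16 bits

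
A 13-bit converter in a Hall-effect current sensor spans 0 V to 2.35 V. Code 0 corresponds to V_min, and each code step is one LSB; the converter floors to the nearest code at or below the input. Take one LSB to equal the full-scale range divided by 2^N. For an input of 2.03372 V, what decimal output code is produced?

7089

Range is 2.35 V. LSB = 2.35 V / 2^13 ≈ 286.9 µV.
(V_in − V_min) × 2^13/range = (2.03372 − (0)) × 8192/2.35 = 7089.461.
Floor → code = 7089.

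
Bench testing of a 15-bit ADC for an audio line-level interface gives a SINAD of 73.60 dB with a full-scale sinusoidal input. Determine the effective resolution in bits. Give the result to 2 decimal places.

11.93 bits

ENOB = (SINAD − 1.76) / 6.02 = (73.60 − 1.76) / 6.02 = 71.84 / 6.02 = 11.9336.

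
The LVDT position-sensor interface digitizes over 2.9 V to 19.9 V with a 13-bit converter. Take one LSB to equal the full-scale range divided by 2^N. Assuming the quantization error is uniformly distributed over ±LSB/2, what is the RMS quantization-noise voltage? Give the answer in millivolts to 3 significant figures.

0.599 mV

Span: 19.9 V − (2.9 V) = 17 V.
One LSB is 17 V / 8192 = 2.0752 mV.
V_rms = LSB/√12 = 2.0752 mV / √12 = 0.599 mV.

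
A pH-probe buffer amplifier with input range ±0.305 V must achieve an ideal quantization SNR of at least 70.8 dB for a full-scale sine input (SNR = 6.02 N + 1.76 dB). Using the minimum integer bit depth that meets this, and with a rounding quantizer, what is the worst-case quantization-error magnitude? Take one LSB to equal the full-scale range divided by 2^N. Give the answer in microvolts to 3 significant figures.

The full-scale span is 0.305 − (-0.305) = 0.61 V.
N ≥ (70.8 − 1.76)/6.02 = 11.468 → N_min = 12.
LSB = 0.61 V / 2^12 = 148.93 µV.
Half an LSB is 74.5 µV.

74.5 µV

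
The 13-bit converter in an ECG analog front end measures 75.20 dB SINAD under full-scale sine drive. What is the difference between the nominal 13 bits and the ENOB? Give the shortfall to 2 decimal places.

ENOB = (SINAD − 1.76)/6.02 = (75.20 − 1.76)/6.02 = 12.1993 bits.
Shortfall = 13 − 12.1993 = 0.8007 bits.

0.80 bits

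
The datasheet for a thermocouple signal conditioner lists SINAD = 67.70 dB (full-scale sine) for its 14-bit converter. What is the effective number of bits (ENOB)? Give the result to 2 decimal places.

ENOB = (SINAD − 1.76) / 6.02 = (67.70 − 1.76) / 6.02 = 65.94 / 6.02 = 10.9535.

10.95 bits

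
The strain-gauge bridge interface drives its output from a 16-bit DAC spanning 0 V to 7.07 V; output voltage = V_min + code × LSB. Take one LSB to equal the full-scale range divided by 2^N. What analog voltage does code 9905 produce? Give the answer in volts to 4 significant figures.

Span = 7.07 V. LSB = 7.07 V / 2^16.
V_out = V_min + code × LSB = 0 V + 9905 × 7.07 V / 65536
      = 0 V + 1.06855 V = 1.06855 V.

1.069 V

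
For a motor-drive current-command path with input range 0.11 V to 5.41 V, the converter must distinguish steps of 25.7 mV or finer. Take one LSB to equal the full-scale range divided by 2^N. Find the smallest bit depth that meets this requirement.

Full-scale range = 5.41 V − (0.11 V) = 5.3 V.
5.3 V / 25.7 mV = 206.2. Since 2^7 = 128 and 2^8 = 256, N = 8.

8 bits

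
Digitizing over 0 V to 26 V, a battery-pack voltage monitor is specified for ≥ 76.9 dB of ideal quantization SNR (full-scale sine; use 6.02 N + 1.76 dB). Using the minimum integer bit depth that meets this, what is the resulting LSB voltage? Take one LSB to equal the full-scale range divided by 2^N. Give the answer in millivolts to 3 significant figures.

Full-scale range = 26 V.
N ≥ (76.9 − 1.76)/6.02 = 12.482 → N_min = 13.
One LSB is 26 V / 8192 = 3.17 mV.

3.17 mV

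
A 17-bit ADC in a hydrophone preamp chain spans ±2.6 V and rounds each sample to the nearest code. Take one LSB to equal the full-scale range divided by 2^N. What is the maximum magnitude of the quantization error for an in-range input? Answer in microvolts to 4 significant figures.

Full-scale range = 2.6 V − (-2.6 V) = 5.2 V.
LSB = 5.2 V ÷ 2^17 = 5.2/131072 V = 39.6729 µV.
|e|_max = LSB/2 = 19.84 µV.

19.84 µV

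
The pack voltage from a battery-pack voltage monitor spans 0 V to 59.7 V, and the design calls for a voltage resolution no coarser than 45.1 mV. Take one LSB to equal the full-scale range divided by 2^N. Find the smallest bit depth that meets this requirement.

11 bits

Full-scale range = 59.7 V.
Levels needed ≥ 59.7/45.1 mV = 1324. 2^11 = 2048 suffices, so N_min = 11.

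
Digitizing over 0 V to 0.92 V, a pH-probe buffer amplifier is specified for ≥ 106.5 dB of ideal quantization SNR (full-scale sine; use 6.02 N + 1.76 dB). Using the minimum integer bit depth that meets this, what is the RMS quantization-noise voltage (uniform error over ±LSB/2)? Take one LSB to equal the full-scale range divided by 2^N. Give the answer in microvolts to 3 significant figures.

Span = 0.92 V.
Required N = ⌈(106.5 − 1.76)/6.02⌉ = ⌈17.399⌉ = 18.
One LSB is 0.92 V / 262144 = 3.5095 µV.
RMS noise = LSB/√12 = 1.01 µV.

1.01 µV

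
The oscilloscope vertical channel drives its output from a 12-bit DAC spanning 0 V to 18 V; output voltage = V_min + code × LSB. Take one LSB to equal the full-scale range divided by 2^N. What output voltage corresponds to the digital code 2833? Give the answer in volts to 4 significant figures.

Full-scale range = 18 V. LSB = 18 V / 2^12.
V_out = V_min + code × LSB = 0 V + 2833 × 18 V / 4096
      = 0 + 12.4497 = 12.4497 V.

12.45 V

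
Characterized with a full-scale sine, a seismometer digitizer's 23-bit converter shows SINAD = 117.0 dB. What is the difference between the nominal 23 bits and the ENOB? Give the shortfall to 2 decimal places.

3.86 bits

Effective bits = (117.0 − 1.76)/6.02 = 19.1429.
Shortfall = 23 − 19.1429 = 3.8571 bits.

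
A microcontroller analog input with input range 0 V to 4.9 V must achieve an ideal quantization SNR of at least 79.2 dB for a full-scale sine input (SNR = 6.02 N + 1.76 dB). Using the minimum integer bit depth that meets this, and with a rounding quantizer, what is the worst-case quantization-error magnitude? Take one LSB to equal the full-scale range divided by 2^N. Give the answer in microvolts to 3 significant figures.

V_FS = 4.9 V.
N ≥ (79.2 − 1.76)/6.02 = 12.864 → N_min = 13.
One LSB is 4.9 V / 8192 = 0.59814 mV.
Max error for round-to-nearest is LSB/2 = 299 µV.

299 µV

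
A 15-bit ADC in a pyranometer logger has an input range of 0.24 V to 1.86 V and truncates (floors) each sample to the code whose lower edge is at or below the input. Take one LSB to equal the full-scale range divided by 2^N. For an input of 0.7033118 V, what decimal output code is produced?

9371

Span: 1.86 V − (0.24 V) = 1.62 V. LSB = 1.62 V / 2^15 ≈ 49.44 µV.
code = ⌊(V_in − V_min)/LSB⌋ = ⌊(V_in − V_min) × 2^15 / range⌋
     = ⌊(0.7033118 − (0.24)) × 32768 / 1.62⌋ = ⌊0.4633118 × 32768/1.62⌋
     = ⌊9371.482⌋ = 9371.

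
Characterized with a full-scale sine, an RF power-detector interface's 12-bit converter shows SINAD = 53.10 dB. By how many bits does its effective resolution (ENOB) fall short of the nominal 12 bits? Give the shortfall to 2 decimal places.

3.47 bits

Effective bits = (53.10 − 1.76)/6.02 = 8.5282.
12 − 8.5282 = 3.47 bits below nominal.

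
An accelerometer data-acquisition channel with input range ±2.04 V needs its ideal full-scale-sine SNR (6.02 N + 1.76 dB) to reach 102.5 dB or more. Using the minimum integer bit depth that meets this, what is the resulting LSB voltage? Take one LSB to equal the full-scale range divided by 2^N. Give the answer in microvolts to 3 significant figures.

31.1 µV

Range = 2.04 − (-2.04) = 4.08 V.
N ≥ (102.5 − 1.76)/6.02 = 16.734 → N_min = 17.
LSB = 4.08 V / 2^17 = 31.1 µV.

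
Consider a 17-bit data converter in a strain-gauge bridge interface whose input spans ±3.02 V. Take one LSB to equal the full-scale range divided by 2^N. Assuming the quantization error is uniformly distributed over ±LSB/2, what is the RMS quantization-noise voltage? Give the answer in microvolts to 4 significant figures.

13.30 µV

The full-scale span is 3.02 − (-3.02) = 6.04 V.
One LSB is 6.04 V / 131072 = 46.0815 µV.
V_rms = LSB/√12 = 46.0815 µV / √12 = 13.30 µV.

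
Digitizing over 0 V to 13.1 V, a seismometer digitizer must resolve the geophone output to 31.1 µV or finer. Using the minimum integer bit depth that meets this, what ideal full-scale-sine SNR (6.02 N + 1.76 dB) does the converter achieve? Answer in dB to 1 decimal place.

116.1 dB

Full-scale range = 13.1 V.
Need 2^N ≥ 13.1 V / 31.1 µV = 421200 → N_min = 19.
SNR = 6.02 × 19 + 1.76 = 116.14 dB.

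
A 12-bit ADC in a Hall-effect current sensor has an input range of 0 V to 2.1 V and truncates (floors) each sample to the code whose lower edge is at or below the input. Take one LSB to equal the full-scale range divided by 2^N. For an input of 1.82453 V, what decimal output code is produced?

Span = 2.1 V. LSB = 2.1 V / 2^12 ≈ 0.5127 mV.
code = ⌊(V_in − V_min)/LSB⌋ = ⌊(V_in − V_min) × 2^12 / range⌋
     = ⌊(1.82453 − (0)) × 4096 / 2.1⌋ = ⌊1.82453 × 4096/2.1⌋
     = ⌊3558.702⌋ = 3558.

3558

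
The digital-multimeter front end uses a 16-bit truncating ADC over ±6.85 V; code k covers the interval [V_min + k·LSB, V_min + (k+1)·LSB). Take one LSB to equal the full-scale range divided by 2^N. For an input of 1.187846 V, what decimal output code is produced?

38450

Range = 6.85 − (-6.85) = 13.7 V. LSB = 13.7 V / 2^16 ≈ 209.0 µV.
(V_in − V_min) × 2^16/range = (1.187846 − (-6.85)) × 65536/13.7 = 38450.239.
Floor → code = 38450.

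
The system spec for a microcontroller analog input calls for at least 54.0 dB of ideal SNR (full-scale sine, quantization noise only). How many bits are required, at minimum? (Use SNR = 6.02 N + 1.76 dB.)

Required N = ⌈(54.0 − 1.76)/6.02⌉ = ⌈8.678⌉ = 9.

9 bits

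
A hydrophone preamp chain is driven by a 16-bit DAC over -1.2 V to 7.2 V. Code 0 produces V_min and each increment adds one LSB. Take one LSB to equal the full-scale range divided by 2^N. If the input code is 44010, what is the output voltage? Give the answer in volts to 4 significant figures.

Range = 7.2 − (-1.2) = 8.4 V. LSB = 8.4 V / 2^16.
Output = V_min + (44010/65536) × range = -1.2 + 0.671539 × 8.4 V
      = -1.2 + 5.64093 = 4.44093 V.

4.441 V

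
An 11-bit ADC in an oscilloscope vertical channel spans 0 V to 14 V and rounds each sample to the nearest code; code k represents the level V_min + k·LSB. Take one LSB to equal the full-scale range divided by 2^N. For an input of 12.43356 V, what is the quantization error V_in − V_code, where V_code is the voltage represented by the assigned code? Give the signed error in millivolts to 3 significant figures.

Span = 14 V. LSB = 14 V / 2^11 ≈ 6.836 mV.
Position in LSBs: (12.43356 − (0)) × 2048/14 = 1818.8522; rounding gives k = 1819.
V_code = V_min + k × range/2^11 = 0 + 1819 × 14/2048 = 12.43457031 V.
V_in − V_code = 12.43356 − (12.43457031) = −1.01 mV.

−1.01 mV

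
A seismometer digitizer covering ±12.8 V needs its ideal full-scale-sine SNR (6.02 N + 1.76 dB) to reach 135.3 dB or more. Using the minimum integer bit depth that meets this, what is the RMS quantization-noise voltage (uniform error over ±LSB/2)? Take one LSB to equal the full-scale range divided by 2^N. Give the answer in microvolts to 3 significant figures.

Full-scale range = 12.8 V − (-12.8 V) = 25.6 V.
N ≥ (135.3 − 1.76)/6.02 = 22.183 → N_min = 23.
LSB = 25.6 V / 2^23 = 3.0518 µV.
V_rms = LSB/√12 = 0.881 µV.

0.881 µV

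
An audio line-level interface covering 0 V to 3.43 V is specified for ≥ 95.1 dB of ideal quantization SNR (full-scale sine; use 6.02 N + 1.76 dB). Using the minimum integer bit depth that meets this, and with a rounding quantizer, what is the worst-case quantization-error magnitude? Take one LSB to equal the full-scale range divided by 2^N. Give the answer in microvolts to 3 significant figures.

Full-scale range = 3.43 V.
Required N = ⌈(95.1 − 1.76)/6.02⌉ = ⌈15.505⌉ = 16.
LSB = 3.43 V ÷ 2^16 = 3.43/65536 V = 52.338 µV.
|e|_max = LSB/2 = 26.2 µV.

26.2 µV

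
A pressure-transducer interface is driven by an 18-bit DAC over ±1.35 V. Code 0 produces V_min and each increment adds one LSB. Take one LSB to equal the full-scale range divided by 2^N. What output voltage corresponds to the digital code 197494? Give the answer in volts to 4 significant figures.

Span: 1.35 V − (-1.35 V) = 2.7 V. LSB = 2.7 V / 2^18.
V_out = V_min + code × LSB = -1.35 V + 197494 × 2.7 V / 262144
      = -1.35 + 2.03413 = 0.684126 V.

0.6841 V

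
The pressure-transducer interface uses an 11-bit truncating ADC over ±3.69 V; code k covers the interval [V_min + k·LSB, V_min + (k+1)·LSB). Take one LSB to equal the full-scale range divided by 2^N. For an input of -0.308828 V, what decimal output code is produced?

Span: 3.69 V − (-3.69 V) = 7.38 V. LSB = 7.38 V / 2^11 ≈ 3.604 mV.
(V_in − V_min) × 2^11/range = (-0.308828 − (-3.69)) × 2048/7.38 = 938.298.
Floor → code = 938.

938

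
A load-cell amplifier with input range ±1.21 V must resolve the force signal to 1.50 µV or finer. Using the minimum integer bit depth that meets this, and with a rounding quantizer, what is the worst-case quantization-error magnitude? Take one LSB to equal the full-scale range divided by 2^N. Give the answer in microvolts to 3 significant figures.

Full-scale range = 1.21 V − (-1.21 V) = 2.42 V.
Required number of levels: 2.42/1.50 µV = 1.6133e6; smallest N with 2^N ≥ that is 21.
LSB = 2.42 V / 2^21 = 1.1539 µV.
Max error for round-to-nearest is LSB/2 = 0.577 µV.

0.577 µV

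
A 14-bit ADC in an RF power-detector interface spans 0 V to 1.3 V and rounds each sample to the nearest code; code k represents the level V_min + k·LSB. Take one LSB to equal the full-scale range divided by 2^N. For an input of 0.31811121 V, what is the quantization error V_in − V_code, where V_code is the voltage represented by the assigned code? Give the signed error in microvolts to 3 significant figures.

Span = 1.3 V. LSB = 1.3 V / 2^14 ≈ 79.35 µV.
Position in LSBs: (0.31811121 − (0)) × 16384/1.3 = 4009.1800; rounding gives k = 4009.
V_code = 0 + (4009/16384) × 1.3 = 0.31809692383 V.
Error = V_in − V_code = 0.31811121 − (0.31809692383) = +14.3 µV.

+14.3 µV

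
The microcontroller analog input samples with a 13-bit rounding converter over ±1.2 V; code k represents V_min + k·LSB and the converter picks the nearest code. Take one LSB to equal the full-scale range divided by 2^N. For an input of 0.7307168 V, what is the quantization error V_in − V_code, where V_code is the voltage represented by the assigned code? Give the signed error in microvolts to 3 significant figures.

+52.7 µV

Span: 1.2 V − (-1.2 V) = 2.4 V. LSB = 2.4 V / 2^13 ≈ 293.0 µV.
Position in LSBs: (0.7307168 − (-1.2)) × 8192/2.4 = 6590.1800; rounding gives k = 6590.
V_code = V_min + k × range/2^13 = -1.2 + 6590 × 2.4/8192 = 0.7306640625 V.
e = 0.7307168 − (0.7306640625) = +52.7 µV.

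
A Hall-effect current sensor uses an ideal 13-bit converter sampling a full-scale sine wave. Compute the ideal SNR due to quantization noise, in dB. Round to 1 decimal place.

80.0 dB

For an ideal N-bit converter with full-scale sine input, SNR = 6.02 N + 1.76 dB. SNR = 6.02 × 13 + 1.76 = 78.26 + 1.76 = 80.02 dB.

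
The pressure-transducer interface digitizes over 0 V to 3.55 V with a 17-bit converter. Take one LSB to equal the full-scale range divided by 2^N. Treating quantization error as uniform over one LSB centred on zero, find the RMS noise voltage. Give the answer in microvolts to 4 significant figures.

Span = 3.55 V.
LSB = 3.55 V / 2^17 = 27.0844 µV.
σ_q = LSB/√12 = 27.0844 µV/3.4641 = 7.819 µV.

7.819 µV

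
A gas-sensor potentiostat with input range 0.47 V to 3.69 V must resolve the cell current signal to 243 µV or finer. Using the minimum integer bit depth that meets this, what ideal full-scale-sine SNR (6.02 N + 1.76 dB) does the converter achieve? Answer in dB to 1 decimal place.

86.0 dB

The full-scale span is 3.69 − (0.47) = 3.22 V.
Need 2^N ≥ 3.22 V / 243 µV = 13250 → N_min = 14.
Ideal SNR at N = 14: 6.02·14 + 1.76 = 86.0 dB.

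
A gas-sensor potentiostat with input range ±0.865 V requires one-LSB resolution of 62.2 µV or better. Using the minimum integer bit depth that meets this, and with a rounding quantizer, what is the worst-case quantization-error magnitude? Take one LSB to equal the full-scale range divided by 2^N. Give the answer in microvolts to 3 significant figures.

26.4 µV

The full-scale span is 0.865 − (-0.865) = 1.73 V.
Levels needed ≥ 1.73/62.2 µV = 27810. 2^15 = 32768 suffices, so N_min = 15.
LSB = 1.73 V / 2^15 = 52.795 µV.
|e|_max = LSB/2 = 26.4 µV.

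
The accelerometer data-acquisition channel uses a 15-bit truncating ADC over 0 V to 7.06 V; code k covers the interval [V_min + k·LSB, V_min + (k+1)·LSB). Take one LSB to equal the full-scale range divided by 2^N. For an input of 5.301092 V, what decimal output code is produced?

24604

Range is 7.06 V. LSB = 7.06 V / 2^15 ≈ 215.5 µV.
V_in − V_min = 5.301092 − (0) = 5.301092 V.
Divide by LSB: 5.301092 × 32768/7.06 = 24604.2752.
Truncating gives code 24604.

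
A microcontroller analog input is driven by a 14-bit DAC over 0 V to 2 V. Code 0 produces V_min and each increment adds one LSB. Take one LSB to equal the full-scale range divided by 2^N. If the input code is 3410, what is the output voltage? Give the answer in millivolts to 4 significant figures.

416.3 mV

V_FS = 2 V. LSB = 2 V / 2^14.
V_out = V_min + code × LSB = 0 V + 3410 × 2 V / 16384
      = 0 V + 0.416260 V = 0.416260 V.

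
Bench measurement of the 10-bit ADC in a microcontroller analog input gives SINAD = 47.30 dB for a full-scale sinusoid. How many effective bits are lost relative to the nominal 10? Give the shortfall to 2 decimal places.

Effective bits = (47.30 − 1.76)/6.02 = 7.5648.
10 − 7.5648 = 2.44 bits below nominal.

2.44 bits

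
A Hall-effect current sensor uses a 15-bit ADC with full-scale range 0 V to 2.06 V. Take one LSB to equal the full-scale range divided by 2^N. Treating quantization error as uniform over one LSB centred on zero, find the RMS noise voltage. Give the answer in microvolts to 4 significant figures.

18.15 µV

V_FS = 2.06 V.
LSB = 2.06 V / 2^15 = 62.8662 µV.
σ_q = LSB/√12 = 62.8662 µV/3.4641 = 18.15 µV.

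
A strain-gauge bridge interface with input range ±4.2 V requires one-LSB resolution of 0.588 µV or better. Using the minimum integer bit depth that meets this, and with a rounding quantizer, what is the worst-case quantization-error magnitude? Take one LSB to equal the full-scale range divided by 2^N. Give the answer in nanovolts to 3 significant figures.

The full-scale span is 4.2 − (-4.2) = 8.4 V.
Levels needed ≥ 8.4/0.588 µV = 1.429e7. 2^24 = 16777216 suffices, so N_min = 24.
One LSB is 8.4 V / 16777216 = 0.50068 µV.
Max error for round-to-nearest is LSB/2 = 250 nV.

250 nV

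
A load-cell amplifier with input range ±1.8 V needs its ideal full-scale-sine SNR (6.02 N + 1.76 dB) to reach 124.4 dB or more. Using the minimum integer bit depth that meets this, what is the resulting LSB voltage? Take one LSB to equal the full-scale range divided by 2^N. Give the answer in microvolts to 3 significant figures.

Range = 1.8 − (-1.8) = 3.6 V.
Solving 6.02 N ≥ 124.4 − 1.76: N ≥ 20.372. Round up → N = 21.
LSB = 3.6 V ÷ 2^21 = 3.6/2097152 V = 1.72 µV.

1.72 µV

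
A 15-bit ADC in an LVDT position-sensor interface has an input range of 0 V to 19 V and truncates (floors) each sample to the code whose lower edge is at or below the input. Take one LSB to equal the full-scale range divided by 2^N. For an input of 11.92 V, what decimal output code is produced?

20557

V_FS = 19 V. LSB = 19 V / 2^15 ≈ 0.5798 mV.
V_in − V_min = 11.92 − (0) = 11.92 V.
Divide by LSB: 11.92 × 32768/19 = 20557.6084.
Truncating gives code 20557.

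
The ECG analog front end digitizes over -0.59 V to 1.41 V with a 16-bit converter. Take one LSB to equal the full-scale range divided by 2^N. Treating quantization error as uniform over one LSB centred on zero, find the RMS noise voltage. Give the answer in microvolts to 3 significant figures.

Full-scale range = 1.41 V − (-0.59 V) = 2 V.
Step size = 2/65536 V = 30.518 µV.
For a uniform distribution on [−LSB/2, +LSB/2], V_rms = LSB/√12 = 30.518 µV/3.4641 = 8.81 µV.

8.81 µV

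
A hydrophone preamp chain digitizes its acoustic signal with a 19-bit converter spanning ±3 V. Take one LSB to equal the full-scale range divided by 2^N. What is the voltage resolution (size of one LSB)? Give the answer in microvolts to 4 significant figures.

Full-scale range = 3 V − (-3 V) = 6 V.
Number of codes = 2^19 = 524288.
LSB = 6 V ÷ 2^19 = 6/524288 V = 11.44 µV.

11.44 µV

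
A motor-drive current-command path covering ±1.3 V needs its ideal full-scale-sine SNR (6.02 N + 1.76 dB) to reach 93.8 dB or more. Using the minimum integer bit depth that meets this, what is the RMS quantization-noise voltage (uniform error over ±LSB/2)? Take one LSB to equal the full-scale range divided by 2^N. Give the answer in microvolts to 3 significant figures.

The full-scale span is 1.3 − (-1.3) = 2.6 V.
Required N = ⌈(93.8 − 1.76)/6.02⌉ = ⌈15.289⌉ = 16.
LSB = 2.6 V ÷ 2^16 = 2.6/65536 V = 39.673 µV.
V_rms = LSB/√12 = 11.5 µV.

11.5 µV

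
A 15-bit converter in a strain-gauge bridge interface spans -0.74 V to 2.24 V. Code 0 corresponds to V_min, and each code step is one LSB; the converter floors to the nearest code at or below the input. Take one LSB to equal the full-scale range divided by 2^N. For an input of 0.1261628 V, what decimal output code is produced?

9524

Span: 2.24 V − (-0.74 V) = 2.98 V. LSB = 2.98 V / 2^15 ≈ 90.94 µV.
V_in − V_min = 0.1261628 − (-0.74) = 0.8661628 V.
Divide by LSB: 0.8661628 × 32768/2.98 = 9524.3029.
Truncating gives code 9524.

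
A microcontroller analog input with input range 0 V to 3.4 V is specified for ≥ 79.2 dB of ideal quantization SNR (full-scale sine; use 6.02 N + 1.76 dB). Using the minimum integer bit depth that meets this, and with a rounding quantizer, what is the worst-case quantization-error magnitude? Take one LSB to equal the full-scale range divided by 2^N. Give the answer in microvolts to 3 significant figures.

Full-scale range = 3.4 V.
N ≥ (79.2 − 1.76)/6.02 = 12.864 → N_min = 13.
LSB = 3.4 V / 2^13 = 415.04 µV.
Max error for round-to-nearest is LSB/2 = 208 µV.

208 µV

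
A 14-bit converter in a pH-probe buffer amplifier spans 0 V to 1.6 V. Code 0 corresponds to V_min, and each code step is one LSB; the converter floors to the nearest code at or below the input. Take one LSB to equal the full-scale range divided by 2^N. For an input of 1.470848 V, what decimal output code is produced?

15061

Full-scale range = 1.6 V. LSB = 1.6 V / 2^14 ≈ 97.66 µV.
(V_in − V_min) × 2^14/range = (1.470848 − (0)) × 16384/1.6 = 15061.484.
Floor → code = 15061.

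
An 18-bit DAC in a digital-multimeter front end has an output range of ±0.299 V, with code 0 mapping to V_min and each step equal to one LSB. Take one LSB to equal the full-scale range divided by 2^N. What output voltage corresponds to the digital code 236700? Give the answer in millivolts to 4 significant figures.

241.0 mV

The full-scale span is 0.299 − (-0.299) = 0.598 V. LSB = 0.598 V / 2^18.
Output = V_min + (236700/262144) × range = -0.299 + 0.902939 × 0.598 V
      = -0.299 + 0.539957 = 0.240957 V.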